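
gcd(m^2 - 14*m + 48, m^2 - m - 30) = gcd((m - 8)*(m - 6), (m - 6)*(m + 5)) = m - 6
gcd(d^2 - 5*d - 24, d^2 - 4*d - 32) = d - 8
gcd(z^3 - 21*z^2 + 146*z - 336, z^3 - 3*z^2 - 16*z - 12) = z - 6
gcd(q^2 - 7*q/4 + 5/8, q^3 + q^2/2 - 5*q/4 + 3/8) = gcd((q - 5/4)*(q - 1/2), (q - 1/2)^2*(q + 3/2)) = q - 1/2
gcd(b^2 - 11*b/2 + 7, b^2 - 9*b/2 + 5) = b - 2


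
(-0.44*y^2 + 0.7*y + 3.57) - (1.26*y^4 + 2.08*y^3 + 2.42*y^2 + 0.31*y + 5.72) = -1.26*y^4 - 2.08*y^3 - 2.86*y^2 + 0.39*y - 2.15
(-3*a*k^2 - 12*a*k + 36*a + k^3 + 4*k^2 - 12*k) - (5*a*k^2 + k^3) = -8*a*k^2 - 12*a*k + 36*a + 4*k^2 - 12*k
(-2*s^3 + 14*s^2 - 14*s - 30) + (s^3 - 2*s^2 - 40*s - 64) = -s^3 + 12*s^2 - 54*s - 94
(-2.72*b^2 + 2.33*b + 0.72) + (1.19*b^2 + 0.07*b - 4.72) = -1.53*b^2 + 2.4*b - 4.0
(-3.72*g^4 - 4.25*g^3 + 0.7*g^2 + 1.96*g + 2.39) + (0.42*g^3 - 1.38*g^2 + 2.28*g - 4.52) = -3.72*g^4 - 3.83*g^3 - 0.68*g^2 + 4.24*g - 2.13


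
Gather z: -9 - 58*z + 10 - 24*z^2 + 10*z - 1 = -24*z^2 - 48*z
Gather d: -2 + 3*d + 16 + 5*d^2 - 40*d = 5*d^2 - 37*d + 14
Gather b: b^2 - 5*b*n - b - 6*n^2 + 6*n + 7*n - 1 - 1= b^2 + b*(-5*n - 1) - 6*n^2 + 13*n - 2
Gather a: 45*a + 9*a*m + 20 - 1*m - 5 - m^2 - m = a*(9*m + 45) - m^2 - 2*m + 15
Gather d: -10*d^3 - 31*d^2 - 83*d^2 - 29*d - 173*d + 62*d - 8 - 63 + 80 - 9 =-10*d^3 - 114*d^2 - 140*d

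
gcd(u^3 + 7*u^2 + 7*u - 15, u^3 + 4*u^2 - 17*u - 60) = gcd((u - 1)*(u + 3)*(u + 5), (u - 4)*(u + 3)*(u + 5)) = u^2 + 8*u + 15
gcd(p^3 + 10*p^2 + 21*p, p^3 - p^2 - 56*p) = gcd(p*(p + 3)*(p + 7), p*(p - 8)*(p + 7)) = p^2 + 7*p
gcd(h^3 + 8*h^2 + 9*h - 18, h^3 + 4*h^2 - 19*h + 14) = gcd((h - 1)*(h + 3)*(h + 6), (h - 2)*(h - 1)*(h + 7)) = h - 1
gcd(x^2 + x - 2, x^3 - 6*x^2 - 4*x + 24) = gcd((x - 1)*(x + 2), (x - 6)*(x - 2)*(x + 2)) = x + 2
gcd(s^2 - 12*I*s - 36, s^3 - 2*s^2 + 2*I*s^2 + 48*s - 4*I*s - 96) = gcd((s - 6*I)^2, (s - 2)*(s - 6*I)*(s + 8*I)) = s - 6*I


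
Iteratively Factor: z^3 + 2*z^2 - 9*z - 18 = (z + 3)*(z^2 - z - 6) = (z - 3)*(z + 3)*(z + 2)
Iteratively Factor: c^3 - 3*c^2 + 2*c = (c - 1)*(c^2 - 2*c) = (c - 2)*(c - 1)*(c)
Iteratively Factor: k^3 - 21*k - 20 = (k + 1)*(k^2 - k - 20) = (k + 1)*(k + 4)*(k - 5)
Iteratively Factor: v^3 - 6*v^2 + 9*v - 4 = (v - 1)*(v^2 - 5*v + 4) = (v - 4)*(v - 1)*(v - 1)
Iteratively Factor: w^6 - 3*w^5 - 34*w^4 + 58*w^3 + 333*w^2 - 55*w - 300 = (w - 5)*(w^5 + 2*w^4 - 24*w^3 - 62*w^2 + 23*w + 60) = (w - 5)*(w + 4)*(w^4 - 2*w^3 - 16*w^2 + 2*w + 15) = (w - 5)*(w - 1)*(w + 4)*(w^3 - w^2 - 17*w - 15) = (w - 5)*(w - 1)*(w + 1)*(w + 4)*(w^2 - 2*w - 15) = (w - 5)*(w - 1)*(w + 1)*(w + 3)*(w + 4)*(w - 5)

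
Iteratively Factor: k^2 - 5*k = (k)*(k - 5)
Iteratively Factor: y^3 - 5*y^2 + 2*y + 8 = (y + 1)*(y^2 - 6*y + 8) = (y - 2)*(y + 1)*(y - 4)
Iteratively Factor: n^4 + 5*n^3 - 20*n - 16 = (n + 4)*(n^3 + n^2 - 4*n - 4) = (n + 2)*(n + 4)*(n^2 - n - 2) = (n + 1)*(n + 2)*(n + 4)*(n - 2)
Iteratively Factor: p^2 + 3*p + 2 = (p + 2)*(p + 1)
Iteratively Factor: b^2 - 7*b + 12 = (b - 3)*(b - 4)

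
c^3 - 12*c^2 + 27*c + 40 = (c - 8)*(c - 5)*(c + 1)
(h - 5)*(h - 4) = h^2 - 9*h + 20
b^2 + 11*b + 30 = (b + 5)*(b + 6)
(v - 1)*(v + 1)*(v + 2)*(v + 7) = v^4 + 9*v^3 + 13*v^2 - 9*v - 14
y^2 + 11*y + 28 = (y + 4)*(y + 7)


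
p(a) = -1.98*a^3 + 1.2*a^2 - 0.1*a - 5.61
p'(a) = -5.94*a^2 + 2.4*a - 0.1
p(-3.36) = 83.38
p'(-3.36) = -75.22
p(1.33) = -8.28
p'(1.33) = -7.42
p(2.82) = -40.75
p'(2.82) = -40.57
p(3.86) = -101.99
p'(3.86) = -79.34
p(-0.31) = -5.40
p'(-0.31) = -1.41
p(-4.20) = 162.67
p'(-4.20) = -114.96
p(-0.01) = -5.61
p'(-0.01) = -0.12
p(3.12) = -54.38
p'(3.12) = -50.43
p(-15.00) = 6948.39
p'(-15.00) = -1372.60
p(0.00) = -5.61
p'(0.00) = -0.10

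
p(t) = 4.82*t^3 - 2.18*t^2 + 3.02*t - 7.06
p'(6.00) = 497.42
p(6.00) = 973.70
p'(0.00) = 3.02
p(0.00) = -7.06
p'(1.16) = 17.42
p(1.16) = 1.03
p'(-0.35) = 6.32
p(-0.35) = -8.59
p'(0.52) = 4.66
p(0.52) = -5.40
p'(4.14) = 232.81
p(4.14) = 310.10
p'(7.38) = 758.40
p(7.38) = 1833.88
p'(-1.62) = 48.03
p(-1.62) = -38.17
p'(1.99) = 51.61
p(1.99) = 28.30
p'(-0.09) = 3.53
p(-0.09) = -7.35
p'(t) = 14.46*t^2 - 4.36*t + 3.02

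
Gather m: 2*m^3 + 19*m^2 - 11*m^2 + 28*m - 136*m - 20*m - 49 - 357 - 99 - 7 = 2*m^3 + 8*m^2 - 128*m - 512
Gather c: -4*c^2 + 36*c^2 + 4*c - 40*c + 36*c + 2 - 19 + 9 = 32*c^2 - 8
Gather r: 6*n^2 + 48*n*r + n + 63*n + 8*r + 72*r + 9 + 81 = 6*n^2 + 64*n + r*(48*n + 80) + 90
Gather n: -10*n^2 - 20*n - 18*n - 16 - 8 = -10*n^2 - 38*n - 24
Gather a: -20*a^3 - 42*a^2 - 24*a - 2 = -20*a^3 - 42*a^2 - 24*a - 2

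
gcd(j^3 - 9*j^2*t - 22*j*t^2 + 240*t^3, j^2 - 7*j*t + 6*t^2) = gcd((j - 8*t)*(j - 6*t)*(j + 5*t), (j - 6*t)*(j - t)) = -j + 6*t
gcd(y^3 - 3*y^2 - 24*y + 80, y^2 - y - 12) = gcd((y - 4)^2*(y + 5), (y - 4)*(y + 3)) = y - 4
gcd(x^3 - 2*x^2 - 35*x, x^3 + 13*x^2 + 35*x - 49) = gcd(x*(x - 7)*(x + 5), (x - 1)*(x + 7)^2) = 1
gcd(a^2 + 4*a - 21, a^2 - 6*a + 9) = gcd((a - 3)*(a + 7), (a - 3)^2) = a - 3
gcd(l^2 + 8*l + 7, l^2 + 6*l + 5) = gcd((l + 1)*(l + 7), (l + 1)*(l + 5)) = l + 1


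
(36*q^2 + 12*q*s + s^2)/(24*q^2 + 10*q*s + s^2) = (6*q + s)/(4*q + s)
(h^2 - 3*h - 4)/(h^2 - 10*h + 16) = (h^2 - 3*h - 4)/(h^2 - 10*h + 16)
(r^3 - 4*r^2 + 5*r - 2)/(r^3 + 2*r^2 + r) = (r^3 - 4*r^2 + 5*r - 2)/(r*(r^2 + 2*r + 1))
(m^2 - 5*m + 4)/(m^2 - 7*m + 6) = (m - 4)/(m - 6)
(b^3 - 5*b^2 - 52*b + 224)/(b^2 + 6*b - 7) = (b^2 - 12*b + 32)/(b - 1)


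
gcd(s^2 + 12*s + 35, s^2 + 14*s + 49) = s + 7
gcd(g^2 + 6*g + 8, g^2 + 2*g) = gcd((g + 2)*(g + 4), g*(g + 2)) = g + 2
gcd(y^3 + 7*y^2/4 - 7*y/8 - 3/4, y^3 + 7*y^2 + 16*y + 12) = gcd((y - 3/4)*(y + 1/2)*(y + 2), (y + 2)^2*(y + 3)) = y + 2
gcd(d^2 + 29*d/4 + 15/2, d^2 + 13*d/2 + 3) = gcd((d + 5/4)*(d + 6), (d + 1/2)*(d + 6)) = d + 6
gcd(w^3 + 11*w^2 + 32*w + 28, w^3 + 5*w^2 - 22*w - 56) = w^2 + 9*w + 14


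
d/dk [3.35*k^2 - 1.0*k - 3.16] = 6.7*k - 1.0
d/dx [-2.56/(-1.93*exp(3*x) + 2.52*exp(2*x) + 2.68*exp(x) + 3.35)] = (-14.8224*exp(2*x) + 12.9024*exp(x) + 6.8608)*exp(x)/(-1.93*exp(3*x) + 2.52*exp(2*x) + 2.68*exp(x) + 3.35)^2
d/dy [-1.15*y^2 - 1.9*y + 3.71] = -2.3*y - 1.9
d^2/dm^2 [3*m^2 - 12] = 6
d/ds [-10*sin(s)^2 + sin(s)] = (1 - 20*sin(s))*cos(s)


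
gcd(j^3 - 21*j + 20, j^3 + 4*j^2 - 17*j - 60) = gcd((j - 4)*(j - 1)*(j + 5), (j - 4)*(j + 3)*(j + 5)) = j^2 + j - 20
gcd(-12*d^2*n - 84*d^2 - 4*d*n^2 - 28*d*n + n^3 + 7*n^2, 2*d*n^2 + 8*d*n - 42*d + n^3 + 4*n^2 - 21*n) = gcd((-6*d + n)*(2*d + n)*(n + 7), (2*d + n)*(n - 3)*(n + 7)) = 2*d*n + 14*d + n^2 + 7*n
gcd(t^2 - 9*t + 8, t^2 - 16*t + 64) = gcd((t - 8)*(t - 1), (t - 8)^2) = t - 8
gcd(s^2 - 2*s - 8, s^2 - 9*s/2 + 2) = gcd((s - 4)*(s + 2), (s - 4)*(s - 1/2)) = s - 4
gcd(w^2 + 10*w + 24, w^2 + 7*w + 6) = w + 6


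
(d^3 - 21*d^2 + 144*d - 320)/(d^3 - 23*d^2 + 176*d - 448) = (d - 5)/(d - 7)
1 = 1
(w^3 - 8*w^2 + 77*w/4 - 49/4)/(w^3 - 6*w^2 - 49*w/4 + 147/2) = (2*w^2 - 9*w + 7)/(2*w^2 - 5*w - 42)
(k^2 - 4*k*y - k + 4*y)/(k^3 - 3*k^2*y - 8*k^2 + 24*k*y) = (k^2 - 4*k*y - k + 4*y)/(k*(k^2 - 3*k*y - 8*k + 24*y))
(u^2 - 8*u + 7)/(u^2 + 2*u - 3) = (u - 7)/(u + 3)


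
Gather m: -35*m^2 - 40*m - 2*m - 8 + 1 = -35*m^2 - 42*m - 7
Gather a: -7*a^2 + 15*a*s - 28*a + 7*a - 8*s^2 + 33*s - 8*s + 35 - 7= -7*a^2 + a*(15*s - 21) - 8*s^2 + 25*s + 28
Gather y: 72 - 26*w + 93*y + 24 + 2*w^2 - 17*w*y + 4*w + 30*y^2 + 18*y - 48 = 2*w^2 - 22*w + 30*y^2 + y*(111 - 17*w) + 48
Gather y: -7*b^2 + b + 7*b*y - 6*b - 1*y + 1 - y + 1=-7*b^2 - 5*b + y*(7*b - 2) + 2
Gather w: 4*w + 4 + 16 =4*w + 20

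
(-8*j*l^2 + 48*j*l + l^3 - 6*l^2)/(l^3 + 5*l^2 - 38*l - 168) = l*(-8*j + l)/(l^2 + 11*l + 28)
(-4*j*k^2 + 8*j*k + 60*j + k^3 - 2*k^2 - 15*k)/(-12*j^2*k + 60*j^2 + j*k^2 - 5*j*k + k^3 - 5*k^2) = (4*j*k + 12*j - k^2 - 3*k)/(12*j^2 - j*k - k^2)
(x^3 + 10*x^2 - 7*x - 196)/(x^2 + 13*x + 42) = (x^2 + 3*x - 28)/(x + 6)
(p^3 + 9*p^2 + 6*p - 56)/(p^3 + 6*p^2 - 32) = (p + 7)/(p + 4)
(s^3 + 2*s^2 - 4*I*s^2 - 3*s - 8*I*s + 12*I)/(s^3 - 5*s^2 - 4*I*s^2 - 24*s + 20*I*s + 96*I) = (s - 1)/(s - 8)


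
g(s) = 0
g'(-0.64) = 0.00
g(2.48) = 0.00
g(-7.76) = 0.00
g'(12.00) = 0.00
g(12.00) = 0.00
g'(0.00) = 0.00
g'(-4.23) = 0.00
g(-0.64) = 0.00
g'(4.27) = 0.00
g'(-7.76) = 0.00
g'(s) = 0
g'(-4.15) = 0.00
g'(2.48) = 0.00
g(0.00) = 0.00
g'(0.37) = 0.00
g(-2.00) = 0.00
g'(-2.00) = 0.00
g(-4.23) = 0.00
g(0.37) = 0.00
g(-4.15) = 0.00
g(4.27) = 0.00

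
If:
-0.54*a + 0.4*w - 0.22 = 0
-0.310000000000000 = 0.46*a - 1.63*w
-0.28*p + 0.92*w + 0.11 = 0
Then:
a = -0.34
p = 0.71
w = 0.10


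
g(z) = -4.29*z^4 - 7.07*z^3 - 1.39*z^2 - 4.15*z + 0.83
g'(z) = -17.16*z^3 - 21.21*z^2 - 2.78*z - 4.15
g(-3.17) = -207.97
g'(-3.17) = 338.16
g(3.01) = -569.21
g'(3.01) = -672.65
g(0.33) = -1.00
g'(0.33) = -7.99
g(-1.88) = -2.89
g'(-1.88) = 40.13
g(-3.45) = -318.84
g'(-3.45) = 457.64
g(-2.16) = -18.83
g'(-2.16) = 75.83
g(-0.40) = 2.61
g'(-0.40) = -5.33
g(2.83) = -457.46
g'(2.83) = -570.82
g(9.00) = -33449.83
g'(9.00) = -14256.82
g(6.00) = -7161.07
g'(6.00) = -4490.95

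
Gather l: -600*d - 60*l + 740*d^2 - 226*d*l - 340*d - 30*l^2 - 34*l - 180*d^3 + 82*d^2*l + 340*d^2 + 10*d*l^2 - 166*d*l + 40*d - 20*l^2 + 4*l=-180*d^3 + 1080*d^2 - 900*d + l^2*(10*d - 50) + l*(82*d^2 - 392*d - 90)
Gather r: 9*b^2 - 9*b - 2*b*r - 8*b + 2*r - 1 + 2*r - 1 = 9*b^2 - 17*b + r*(4 - 2*b) - 2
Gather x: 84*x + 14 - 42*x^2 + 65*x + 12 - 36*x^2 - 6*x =-78*x^2 + 143*x + 26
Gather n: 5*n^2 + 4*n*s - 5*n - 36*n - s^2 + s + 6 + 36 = 5*n^2 + n*(4*s - 41) - s^2 + s + 42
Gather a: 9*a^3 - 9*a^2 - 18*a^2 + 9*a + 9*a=9*a^3 - 27*a^2 + 18*a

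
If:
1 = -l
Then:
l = -1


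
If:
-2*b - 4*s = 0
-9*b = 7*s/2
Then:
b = 0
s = 0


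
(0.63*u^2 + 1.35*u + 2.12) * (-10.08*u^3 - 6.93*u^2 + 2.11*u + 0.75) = -6.3504*u^5 - 17.9739*u^4 - 29.3958*u^3 - 11.3706*u^2 + 5.4857*u + 1.59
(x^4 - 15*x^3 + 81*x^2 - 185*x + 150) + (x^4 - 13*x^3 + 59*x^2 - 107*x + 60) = 2*x^4 - 28*x^3 + 140*x^2 - 292*x + 210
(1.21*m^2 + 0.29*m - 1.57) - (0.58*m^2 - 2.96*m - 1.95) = 0.63*m^2 + 3.25*m + 0.38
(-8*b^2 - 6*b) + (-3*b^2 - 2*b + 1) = -11*b^2 - 8*b + 1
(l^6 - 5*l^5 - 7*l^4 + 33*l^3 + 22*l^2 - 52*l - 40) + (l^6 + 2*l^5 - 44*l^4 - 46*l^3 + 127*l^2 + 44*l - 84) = 2*l^6 - 3*l^5 - 51*l^4 - 13*l^3 + 149*l^2 - 8*l - 124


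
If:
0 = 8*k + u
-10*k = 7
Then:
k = -7/10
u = 28/5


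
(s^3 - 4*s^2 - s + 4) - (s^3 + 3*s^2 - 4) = -7*s^2 - s + 8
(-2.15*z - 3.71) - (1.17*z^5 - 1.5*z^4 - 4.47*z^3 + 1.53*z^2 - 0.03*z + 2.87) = -1.17*z^5 + 1.5*z^4 + 4.47*z^3 - 1.53*z^2 - 2.12*z - 6.58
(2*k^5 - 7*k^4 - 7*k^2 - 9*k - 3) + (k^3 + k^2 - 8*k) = 2*k^5 - 7*k^4 + k^3 - 6*k^2 - 17*k - 3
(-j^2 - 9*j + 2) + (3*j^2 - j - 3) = 2*j^2 - 10*j - 1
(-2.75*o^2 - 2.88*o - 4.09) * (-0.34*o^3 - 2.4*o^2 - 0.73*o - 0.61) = 0.935*o^5 + 7.5792*o^4 + 10.3101*o^3 + 13.5959*o^2 + 4.7425*o + 2.4949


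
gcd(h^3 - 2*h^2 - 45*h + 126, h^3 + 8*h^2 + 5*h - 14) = h + 7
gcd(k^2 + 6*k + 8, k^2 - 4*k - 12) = k + 2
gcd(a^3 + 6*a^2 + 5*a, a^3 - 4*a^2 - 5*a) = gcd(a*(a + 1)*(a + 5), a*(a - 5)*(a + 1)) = a^2 + a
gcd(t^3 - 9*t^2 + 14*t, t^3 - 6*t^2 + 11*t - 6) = t - 2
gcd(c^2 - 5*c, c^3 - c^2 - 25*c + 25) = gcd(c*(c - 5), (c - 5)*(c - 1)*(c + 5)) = c - 5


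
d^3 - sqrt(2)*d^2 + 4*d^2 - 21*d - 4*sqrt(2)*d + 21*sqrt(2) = (d - 3)*(d + 7)*(d - sqrt(2))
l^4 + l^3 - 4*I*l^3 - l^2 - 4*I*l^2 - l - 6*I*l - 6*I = (l + 1)*(l - 3*I)*(l - 2*I)*(l + I)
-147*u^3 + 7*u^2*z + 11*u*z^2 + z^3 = (-3*u + z)*(7*u + z)^2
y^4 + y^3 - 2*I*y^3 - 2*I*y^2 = y^2*(y + 1)*(y - 2*I)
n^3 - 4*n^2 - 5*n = n*(n - 5)*(n + 1)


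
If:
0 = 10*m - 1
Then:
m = 1/10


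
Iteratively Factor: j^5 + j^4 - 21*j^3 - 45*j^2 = (j + 3)*(j^4 - 2*j^3 - 15*j^2) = j*(j + 3)*(j^3 - 2*j^2 - 15*j) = j*(j + 3)^2*(j^2 - 5*j) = j*(j - 5)*(j + 3)^2*(j)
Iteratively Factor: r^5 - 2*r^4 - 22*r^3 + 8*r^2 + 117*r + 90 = (r - 5)*(r^4 + 3*r^3 - 7*r^2 - 27*r - 18) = (r - 5)*(r + 2)*(r^3 + r^2 - 9*r - 9) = (r - 5)*(r - 3)*(r + 2)*(r^2 + 4*r + 3) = (r - 5)*(r - 3)*(r + 1)*(r + 2)*(r + 3)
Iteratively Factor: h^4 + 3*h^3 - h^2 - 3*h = (h)*(h^3 + 3*h^2 - h - 3) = h*(h - 1)*(h^2 + 4*h + 3) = h*(h - 1)*(h + 1)*(h + 3)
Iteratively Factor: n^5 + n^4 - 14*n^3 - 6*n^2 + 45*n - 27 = (n - 1)*(n^4 + 2*n^3 - 12*n^2 - 18*n + 27) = (n - 1)*(n + 3)*(n^3 - n^2 - 9*n + 9) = (n - 3)*(n - 1)*(n + 3)*(n^2 + 2*n - 3) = (n - 3)*(n - 1)*(n + 3)^2*(n - 1)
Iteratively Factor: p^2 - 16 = (p + 4)*(p - 4)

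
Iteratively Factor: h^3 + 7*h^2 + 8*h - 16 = (h - 1)*(h^2 + 8*h + 16) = (h - 1)*(h + 4)*(h + 4)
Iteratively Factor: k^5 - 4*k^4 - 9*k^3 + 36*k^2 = (k + 3)*(k^4 - 7*k^3 + 12*k^2) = (k - 4)*(k + 3)*(k^3 - 3*k^2) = k*(k - 4)*(k + 3)*(k^2 - 3*k) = k*(k - 4)*(k - 3)*(k + 3)*(k)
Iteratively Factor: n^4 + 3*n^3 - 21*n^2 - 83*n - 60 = (n - 5)*(n^3 + 8*n^2 + 19*n + 12) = (n - 5)*(n + 4)*(n^2 + 4*n + 3) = (n - 5)*(n + 1)*(n + 4)*(n + 3)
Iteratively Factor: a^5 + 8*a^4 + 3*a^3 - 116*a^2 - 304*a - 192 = (a + 3)*(a^4 + 5*a^3 - 12*a^2 - 80*a - 64) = (a + 1)*(a + 3)*(a^3 + 4*a^2 - 16*a - 64) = (a + 1)*(a + 3)*(a + 4)*(a^2 - 16) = (a + 1)*(a + 3)*(a + 4)^2*(a - 4)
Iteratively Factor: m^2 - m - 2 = (m - 2)*(m + 1)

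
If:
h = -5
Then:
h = -5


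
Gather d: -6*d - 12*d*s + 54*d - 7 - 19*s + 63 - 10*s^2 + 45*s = d*(48 - 12*s) - 10*s^2 + 26*s + 56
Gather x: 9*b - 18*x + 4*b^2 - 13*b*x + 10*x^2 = 4*b^2 + 9*b + 10*x^2 + x*(-13*b - 18)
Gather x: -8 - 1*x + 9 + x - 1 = 0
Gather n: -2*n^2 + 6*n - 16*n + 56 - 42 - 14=-2*n^2 - 10*n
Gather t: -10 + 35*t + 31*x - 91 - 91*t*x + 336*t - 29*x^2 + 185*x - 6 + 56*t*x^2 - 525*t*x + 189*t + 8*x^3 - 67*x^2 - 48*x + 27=t*(56*x^2 - 616*x + 560) + 8*x^3 - 96*x^2 + 168*x - 80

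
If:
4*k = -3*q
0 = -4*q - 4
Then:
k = 3/4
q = -1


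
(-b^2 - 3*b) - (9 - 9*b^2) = 8*b^2 - 3*b - 9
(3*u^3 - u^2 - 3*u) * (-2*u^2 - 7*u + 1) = -6*u^5 - 19*u^4 + 16*u^3 + 20*u^2 - 3*u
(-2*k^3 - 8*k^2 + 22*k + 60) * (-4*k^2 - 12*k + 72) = 8*k^5 + 56*k^4 - 136*k^3 - 1080*k^2 + 864*k + 4320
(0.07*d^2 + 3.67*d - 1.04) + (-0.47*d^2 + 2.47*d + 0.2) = -0.4*d^2 + 6.14*d - 0.84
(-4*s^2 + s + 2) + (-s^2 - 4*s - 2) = -5*s^2 - 3*s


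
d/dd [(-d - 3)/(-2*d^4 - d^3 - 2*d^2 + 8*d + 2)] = (2*d^4 + d^3 + 2*d^2 - 8*d - (d + 3)*(8*d^3 + 3*d^2 + 4*d - 8) - 2)/(2*d^4 + d^3 + 2*d^2 - 8*d - 2)^2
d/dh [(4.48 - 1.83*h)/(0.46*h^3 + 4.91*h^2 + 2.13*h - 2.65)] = (1.6836*h^3 + 2.8029*h^2 - 43.9936*h - 4.6929)/(0.2116*h^6 + 4.5172*h^5 + 26.0677*h^4 + 18.4786*h^3 - 21.4861*h^2 - 11.289*h + 7.0225)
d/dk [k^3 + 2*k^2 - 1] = k*(3*k + 4)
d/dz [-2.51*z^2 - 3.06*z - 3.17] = -5.02*z - 3.06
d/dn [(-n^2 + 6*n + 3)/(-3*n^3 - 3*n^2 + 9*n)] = (-n^4 + 12*n^3 + 12*n^2 + 6*n - 9)/(3*n^2*(n^4 + 2*n^3 - 5*n^2 - 6*n + 9))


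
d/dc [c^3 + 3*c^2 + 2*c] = 3*c^2 + 6*c + 2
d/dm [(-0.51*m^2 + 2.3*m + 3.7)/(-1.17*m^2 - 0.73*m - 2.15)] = (3.0633*m^2 + 10.851*m - 2.244)/(1.3689*m^4 + 1.7082*m^3 + 5.5639*m^2 + 3.139*m + 4.6225)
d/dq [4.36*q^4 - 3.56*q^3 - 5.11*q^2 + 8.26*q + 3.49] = 17.44*q^3 - 10.68*q^2 - 10.22*q + 8.26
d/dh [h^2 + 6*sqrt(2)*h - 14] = 2*h + 6*sqrt(2)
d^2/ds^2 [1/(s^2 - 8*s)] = 2*(-s*(s - 8) + 4*(s - 4)^2)/(s^3*(s - 8)^3)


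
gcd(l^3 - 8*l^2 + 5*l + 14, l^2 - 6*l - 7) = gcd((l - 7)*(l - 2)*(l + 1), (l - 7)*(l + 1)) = l^2 - 6*l - 7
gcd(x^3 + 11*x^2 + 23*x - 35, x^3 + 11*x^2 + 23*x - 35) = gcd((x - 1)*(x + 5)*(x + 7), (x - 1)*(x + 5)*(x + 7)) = x^3 + 11*x^2 + 23*x - 35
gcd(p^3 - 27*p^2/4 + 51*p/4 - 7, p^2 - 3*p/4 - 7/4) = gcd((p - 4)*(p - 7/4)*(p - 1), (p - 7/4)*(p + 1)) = p - 7/4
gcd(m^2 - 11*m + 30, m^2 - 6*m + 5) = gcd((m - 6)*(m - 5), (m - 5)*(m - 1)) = m - 5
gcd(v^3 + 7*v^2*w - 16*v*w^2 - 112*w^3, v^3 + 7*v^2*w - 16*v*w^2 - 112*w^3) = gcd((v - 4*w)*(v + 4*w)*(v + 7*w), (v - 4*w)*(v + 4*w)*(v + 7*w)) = v^3 + 7*v^2*w - 16*v*w^2 - 112*w^3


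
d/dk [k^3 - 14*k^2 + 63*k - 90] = 3*k^2 - 28*k + 63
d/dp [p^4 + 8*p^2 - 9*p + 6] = 4*p^3 + 16*p - 9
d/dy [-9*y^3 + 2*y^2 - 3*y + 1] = -27*y^2 + 4*y - 3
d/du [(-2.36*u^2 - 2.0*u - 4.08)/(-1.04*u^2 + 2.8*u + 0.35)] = (-8.688*u^2 - 10.1384*u + 10.724)/(1.0816*u^4 - 5.824*u^3 + 7.112*u^2 + 1.96*u + 0.1225)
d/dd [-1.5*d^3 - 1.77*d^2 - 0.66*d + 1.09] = -4.5*d^2 - 3.54*d - 0.66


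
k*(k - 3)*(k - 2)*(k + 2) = k^4 - 3*k^3 - 4*k^2 + 12*k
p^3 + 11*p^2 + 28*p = p*(p + 4)*(p + 7)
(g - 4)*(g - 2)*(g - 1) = g^3 - 7*g^2 + 14*g - 8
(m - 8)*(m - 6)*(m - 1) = m^3 - 15*m^2 + 62*m - 48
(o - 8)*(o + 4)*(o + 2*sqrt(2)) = o^3 - 4*o^2 + 2*sqrt(2)*o^2 - 32*o - 8*sqrt(2)*o - 64*sqrt(2)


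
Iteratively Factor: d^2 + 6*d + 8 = (d + 4)*(d + 2)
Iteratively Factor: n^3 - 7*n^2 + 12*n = (n)*(n^2 - 7*n + 12) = n*(n - 3)*(n - 4)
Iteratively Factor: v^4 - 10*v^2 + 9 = (v + 3)*(v^3 - 3*v^2 - v + 3) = (v - 1)*(v + 3)*(v^2 - 2*v - 3) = (v - 1)*(v + 1)*(v + 3)*(v - 3)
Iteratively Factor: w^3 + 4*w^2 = (w)*(w^2 + 4*w) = w^2*(w + 4)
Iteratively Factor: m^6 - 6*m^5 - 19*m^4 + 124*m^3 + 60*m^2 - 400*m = (m - 5)*(m^5 - m^4 - 24*m^3 + 4*m^2 + 80*m) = (m - 5)^2*(m^4 + 4*m^3 - 4*m^2 - 16*m) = (m - 5)^2*(m - 2)*(m^3 + 6*m^2 + 8*m) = (m - 5)^2*(m - 2)*(m + 4)*(m^2 + 2*m) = (m - 5)^2*(m - 2)*(m + 2)*(m + 4)*(m)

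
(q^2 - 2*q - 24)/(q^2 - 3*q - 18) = (q + 4)/(q + 3)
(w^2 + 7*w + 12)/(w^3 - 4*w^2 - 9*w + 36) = (w + 4)/(w^2 - 7*w + 12)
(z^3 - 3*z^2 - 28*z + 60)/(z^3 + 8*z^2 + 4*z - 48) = (z^2 - z - 30)/(z^2 + 10*z + 24)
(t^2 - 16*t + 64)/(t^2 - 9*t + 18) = (t^2 - 16*t + 64)/(t^2 - 9*t + 18)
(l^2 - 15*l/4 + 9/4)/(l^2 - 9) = (l - 3/4)/(l + 3)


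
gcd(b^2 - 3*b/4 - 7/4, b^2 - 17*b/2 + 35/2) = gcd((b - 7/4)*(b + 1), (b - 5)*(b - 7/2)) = 1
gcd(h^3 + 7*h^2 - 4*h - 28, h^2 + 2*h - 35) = h + 7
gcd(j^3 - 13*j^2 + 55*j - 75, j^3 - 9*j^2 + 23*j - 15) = j^2 - 8*j + 15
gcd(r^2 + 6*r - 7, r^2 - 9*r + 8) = r - 1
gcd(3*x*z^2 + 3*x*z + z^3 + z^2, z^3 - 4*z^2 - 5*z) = z^2 + z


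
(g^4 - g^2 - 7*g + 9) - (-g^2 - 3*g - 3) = g^4 - 4*g + 12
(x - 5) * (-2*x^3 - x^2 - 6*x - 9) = -2*x^4 + 9*x^3 - x^2 + 21*x + 45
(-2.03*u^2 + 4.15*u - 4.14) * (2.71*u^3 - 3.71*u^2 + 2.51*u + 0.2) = -5.5013*u^5 + 18.7778*u^4 - 31.7112*u^3 + 25.3699*u^2 - 9.5614*u - 0.828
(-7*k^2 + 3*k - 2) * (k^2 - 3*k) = -7*k^4 + 24*k^3 - 11*k^2 + 6*k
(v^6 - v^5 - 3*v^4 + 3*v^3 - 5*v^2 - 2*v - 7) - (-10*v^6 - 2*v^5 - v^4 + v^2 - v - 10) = 11*v^6 + v^5 - 2*v^4 + 3*v^3 - 6*v^2 - v + 3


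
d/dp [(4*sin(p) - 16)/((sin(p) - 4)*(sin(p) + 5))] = -4*cos(p)/(sin(p) + 5)^2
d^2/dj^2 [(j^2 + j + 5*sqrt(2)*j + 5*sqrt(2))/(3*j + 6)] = 2*(2 - 5*sqrt(2))/(3*(j^3 + 6*j^2 + 12*j + 8))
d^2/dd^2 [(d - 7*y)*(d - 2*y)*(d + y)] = 6*d - 16*y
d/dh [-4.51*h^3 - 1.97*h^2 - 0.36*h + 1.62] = -13.53*h^2 - 3.94*h - 0.36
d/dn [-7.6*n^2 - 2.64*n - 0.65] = -15.2*n - 2.64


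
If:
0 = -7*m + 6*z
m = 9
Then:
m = 9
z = 21/2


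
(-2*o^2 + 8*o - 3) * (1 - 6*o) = 12*o^3 - 50*o^2 + 26*o - 3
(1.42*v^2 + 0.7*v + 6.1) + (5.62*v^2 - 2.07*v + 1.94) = 7.04*v^2 - 1.37*v + 8.04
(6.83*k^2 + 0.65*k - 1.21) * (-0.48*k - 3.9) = -3.2784*k^3 - 26.949*k^2 - 1.9542*k + 4.719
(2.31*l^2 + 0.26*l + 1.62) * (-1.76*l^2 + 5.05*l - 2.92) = -4.0656*l^4 + 11.2079*l^3 - 8.2834*l^2 + 7.4218*l - 4.7304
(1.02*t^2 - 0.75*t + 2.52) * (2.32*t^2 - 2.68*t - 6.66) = 2.3664*t^4 - 4.4736*t^3 + 1.0632*t^2 - 1.7586*t - 16.7832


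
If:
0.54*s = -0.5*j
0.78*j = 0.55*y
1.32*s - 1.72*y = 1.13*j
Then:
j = 0.00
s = 0.00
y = 0.00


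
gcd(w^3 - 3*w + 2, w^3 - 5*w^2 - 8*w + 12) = w^2 + w - 2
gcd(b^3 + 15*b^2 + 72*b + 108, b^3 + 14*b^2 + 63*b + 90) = b^2 + 9*b + 18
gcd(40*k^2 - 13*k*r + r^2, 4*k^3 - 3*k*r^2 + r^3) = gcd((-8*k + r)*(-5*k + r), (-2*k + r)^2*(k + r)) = 1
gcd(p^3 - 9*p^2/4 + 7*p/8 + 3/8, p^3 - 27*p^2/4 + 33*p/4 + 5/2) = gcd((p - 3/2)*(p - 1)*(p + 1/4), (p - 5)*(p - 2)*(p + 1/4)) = p + 1/4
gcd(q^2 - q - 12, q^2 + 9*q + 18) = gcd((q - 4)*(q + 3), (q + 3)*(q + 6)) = q + 3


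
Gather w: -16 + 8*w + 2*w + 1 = 10*w - 15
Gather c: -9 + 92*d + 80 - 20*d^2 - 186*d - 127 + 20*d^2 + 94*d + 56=0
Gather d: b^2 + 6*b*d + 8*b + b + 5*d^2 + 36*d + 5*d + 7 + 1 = b^2 + 9*b + 5*d^2 + d*(6*b + 41) + 8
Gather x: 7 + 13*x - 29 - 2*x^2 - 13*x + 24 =2 - 2*x^2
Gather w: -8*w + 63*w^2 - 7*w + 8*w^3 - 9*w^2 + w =8*w^3 + 54*w^2 - 14*w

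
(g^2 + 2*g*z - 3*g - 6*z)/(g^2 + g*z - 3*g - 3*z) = (g + 2*z)/(g + z)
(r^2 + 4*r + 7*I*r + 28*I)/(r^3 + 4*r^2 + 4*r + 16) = (r + 7*I)/(r^2 + 4)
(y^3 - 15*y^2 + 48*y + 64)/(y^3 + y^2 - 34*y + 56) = (y^3 - 15*y^2 + 48*y + 64)/(y^3 + y^2 - 34*y + 56)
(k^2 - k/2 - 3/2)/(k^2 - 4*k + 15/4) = 2*(k + 1)/(2*k - 5)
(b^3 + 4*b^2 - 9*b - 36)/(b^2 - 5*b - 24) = (b^2 + b - 12)/(b - 8)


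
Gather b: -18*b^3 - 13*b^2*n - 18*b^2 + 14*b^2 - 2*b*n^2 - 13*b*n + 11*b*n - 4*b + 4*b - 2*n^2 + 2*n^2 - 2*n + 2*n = -18*b^3 + b^2*(-13*n - 4) + b*(-2*n^2 - 2*n)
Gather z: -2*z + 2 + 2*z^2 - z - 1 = 2*z^2 - 3*z + 1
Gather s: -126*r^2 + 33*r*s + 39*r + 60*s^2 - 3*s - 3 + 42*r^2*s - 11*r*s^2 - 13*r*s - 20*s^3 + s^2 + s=-126*r^2 + 39*r - 20*s^3 + s^2*(61 - 11*r) + s*(42*r^2 + 20*r - 2) - 3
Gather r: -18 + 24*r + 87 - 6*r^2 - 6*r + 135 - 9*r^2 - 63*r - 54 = -15*r^2 - 45*r + 150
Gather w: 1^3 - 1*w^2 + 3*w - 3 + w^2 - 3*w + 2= 0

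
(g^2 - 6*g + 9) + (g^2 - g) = 2*g^2 - 7*g + 9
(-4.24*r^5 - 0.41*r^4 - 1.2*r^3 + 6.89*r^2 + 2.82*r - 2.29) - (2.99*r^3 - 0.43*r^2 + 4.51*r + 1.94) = -4.24*r^5 - 0.41*r^4 - 4.19*r^3 + 7.32*r^2 - 1.69*r - 4.23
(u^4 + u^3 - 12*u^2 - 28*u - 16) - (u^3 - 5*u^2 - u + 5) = u^4 - 7*u^2 - 27*u - 21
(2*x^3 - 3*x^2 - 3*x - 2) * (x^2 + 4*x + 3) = 2*x^5 + 5*x^4 - 9*x^3 - 23*x^2 - 17*x - 6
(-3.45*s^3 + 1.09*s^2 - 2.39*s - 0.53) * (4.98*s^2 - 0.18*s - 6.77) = -17.181*s^5 + 6.0492*s^4 + 11.2581*s^3 - 9.5885*s^2 + 16.2757*s + 3.5881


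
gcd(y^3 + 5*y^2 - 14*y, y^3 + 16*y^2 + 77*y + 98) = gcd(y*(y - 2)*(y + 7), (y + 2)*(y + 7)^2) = y + 7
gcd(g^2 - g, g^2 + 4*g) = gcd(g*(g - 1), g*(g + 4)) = g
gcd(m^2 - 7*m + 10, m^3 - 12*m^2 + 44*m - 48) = m - 2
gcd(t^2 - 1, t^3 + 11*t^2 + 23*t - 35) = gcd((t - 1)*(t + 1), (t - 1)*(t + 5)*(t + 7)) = t - 1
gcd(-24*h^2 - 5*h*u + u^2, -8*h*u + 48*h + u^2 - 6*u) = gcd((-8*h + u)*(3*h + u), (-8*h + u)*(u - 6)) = -8*h + u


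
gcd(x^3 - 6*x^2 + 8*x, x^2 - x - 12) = x - 4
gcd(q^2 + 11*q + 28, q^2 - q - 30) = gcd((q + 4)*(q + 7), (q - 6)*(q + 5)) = 1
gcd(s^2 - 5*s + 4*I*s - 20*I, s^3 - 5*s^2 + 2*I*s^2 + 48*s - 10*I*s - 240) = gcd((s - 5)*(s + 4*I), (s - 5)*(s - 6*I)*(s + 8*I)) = s - 5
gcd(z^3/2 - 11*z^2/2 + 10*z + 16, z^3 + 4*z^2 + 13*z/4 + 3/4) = 1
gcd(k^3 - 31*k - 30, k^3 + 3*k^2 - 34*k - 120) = k^2 - k - 30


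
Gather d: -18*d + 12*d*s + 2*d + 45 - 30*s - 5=d*(12*s - 16) - 30*s + 40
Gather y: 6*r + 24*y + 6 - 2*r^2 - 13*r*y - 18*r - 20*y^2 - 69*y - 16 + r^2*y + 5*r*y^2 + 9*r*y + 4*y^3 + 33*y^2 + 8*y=-2*r^2 - 12*r + 4*y^3 + y^2*(5*r + 13) + y*(r^2 - 4*r - 37) - 10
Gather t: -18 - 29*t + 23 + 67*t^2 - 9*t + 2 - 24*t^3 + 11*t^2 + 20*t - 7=-24*t^3 + 78*t^2 - 18*t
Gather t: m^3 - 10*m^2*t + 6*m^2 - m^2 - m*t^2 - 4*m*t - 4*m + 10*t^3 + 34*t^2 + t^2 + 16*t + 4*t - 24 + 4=m^3 + 5*m^2 - 4*m + 10*t^3 + t^2*(35 - m) + t*(-10*m^2 - 4*m + 20) - 20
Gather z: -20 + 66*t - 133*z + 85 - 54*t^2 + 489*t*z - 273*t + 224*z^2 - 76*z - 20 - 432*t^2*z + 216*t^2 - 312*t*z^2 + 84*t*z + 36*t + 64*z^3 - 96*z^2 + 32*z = 162*t^2 - 171*t + 64*z^3 + z^2*(128 - 312*t) + z*(-432*t^2 + 573*t - 177) + 45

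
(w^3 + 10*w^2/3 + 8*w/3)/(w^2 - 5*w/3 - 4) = w*(w + 2)/(w - 3)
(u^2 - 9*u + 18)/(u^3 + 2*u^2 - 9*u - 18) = (u - 6)/(u^2 + 5*u + 6)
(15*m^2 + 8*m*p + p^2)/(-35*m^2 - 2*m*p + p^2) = (3*m + p)/(-7*m + p)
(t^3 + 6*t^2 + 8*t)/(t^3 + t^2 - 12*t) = (t + 2)/(t - 3)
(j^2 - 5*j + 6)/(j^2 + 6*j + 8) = (j^2 - 5*j + 6)/(j^2 + 6*j + 8)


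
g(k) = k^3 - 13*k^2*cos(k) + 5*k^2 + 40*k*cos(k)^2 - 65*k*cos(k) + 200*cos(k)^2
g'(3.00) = 371.21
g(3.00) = 694.50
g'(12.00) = -544.85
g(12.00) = 694.32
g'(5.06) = -299.31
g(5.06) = 78.84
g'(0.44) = -185.89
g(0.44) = 151.02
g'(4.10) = -536.03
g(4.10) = 552.05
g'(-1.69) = 35.68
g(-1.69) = 2.68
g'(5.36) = -145.90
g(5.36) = 12.96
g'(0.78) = -220.75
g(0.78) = 78.70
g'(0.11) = -70.60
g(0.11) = 194.74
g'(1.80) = 330.51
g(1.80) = 72.23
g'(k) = 13*k^2*sin(k) + 3*k^2 - 80*k*sin(k)*cos(k) + 65*k*sin(k) - 26*k*cos(k) + 10*k - 400*sin(k)*cos(k) + 40*cos(k)^2 - 65*cos(k)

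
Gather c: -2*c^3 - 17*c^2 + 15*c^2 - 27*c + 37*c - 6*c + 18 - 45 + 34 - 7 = -2*c^3 - 2*c^2 + 4*c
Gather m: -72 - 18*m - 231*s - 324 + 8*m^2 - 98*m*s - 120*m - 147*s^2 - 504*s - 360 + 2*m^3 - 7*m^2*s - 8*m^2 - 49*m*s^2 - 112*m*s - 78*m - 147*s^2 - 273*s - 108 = 2*m^3 - 7*m^2*s + m*(-49*s^2 - 210*s - 216) - 294*s^2 - 1008*s - 864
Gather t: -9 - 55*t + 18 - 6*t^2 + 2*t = -6*t^2 - 53*t + 9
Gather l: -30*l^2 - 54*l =-30*l^2 - 54*l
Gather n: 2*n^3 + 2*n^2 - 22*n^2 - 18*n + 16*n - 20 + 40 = 2*n^3 - 20*n^2 - 2*n + 20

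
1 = 1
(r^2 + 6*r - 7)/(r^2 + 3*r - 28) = (r - 1)/(r - 4)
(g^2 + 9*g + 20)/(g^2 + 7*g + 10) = (g + 4)/(g + 2)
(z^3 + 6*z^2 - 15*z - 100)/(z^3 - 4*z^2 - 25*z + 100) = (z + 5)/(z - 5)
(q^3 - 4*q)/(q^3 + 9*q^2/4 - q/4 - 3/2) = 4*q*(q - 2)/(4*q^2 + q - 3)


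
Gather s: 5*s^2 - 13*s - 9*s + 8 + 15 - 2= 5*s^2 - 22*s + 21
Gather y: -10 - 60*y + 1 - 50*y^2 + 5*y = -50*y^2 - 55*y - 9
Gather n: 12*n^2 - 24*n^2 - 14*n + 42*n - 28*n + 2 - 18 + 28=12 - 12*n^2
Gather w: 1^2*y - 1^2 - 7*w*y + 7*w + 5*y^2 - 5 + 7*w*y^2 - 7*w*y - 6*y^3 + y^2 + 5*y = w*(7*y^2 - 14*y + 7) - 6*y^3 + 6*y^2 + 6*y - 6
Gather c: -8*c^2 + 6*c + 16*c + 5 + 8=-8*c^2 + 22*c + 13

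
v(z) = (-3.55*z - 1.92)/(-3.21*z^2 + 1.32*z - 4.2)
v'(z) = (-3.55*z - 1.92)*(6.42*z - 1.32)/(-3.21*z^2 + 1.32*z - 4.2)^2 - 3.55/(-3.21*z^2 + 1.32*z - 4.2)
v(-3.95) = -0.20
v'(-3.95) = -0.03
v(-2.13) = -0.26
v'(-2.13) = -0.02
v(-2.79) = -0.24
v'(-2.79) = -0.03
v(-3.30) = -0.23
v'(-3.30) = -0.03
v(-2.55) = -0.25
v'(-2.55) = -0.03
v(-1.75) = -0.26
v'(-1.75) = 0.02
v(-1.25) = -0.23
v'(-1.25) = 0.13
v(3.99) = 0.32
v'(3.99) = -0.09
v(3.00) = 0.43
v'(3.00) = -0.14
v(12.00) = 0.10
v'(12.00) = -0.01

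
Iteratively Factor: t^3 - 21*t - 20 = (t + 1)*(t^2 - t - 20) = (t + 1)*(t + 4)*(t - 5)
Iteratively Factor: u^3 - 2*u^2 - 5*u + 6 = (u + 2)*(u^2 - 4*u + 3) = (u - 1)*(u + 2)*(u - 3)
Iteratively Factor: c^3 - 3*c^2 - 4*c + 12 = (c - 3)*(c^2 - 4) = (c - 3)*(c + 2)*(c - 2)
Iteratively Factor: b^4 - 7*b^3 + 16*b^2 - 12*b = (b - 2)*(b^3 - 5*b^2 + 6*b) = b*(b - 2)*(b^2 - 5*b + 6) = b*(b - 2)^2*(b - 3)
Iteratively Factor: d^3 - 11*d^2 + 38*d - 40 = (d - 2)*(d^2 - 9*d + 20) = (d - 5)*(d - 2)*(d - 4)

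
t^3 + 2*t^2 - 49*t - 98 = (t - 7)*(t + 2)*(t + 7)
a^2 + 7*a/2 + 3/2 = (a + 1/2)*(a + 3)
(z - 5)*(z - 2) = z^2 - 7*z + 10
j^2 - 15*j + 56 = (j - 8)*(j - 7)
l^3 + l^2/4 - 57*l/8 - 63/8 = (l - 3)*(l + 3/2)*(l + 7/4)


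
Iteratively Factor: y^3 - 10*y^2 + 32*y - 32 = (y - 2)*(y^2 - 8*y + 16) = (y - 4)*(y - 2)*(y - 4)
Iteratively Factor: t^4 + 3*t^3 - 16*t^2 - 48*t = (t - 4)*(t^3 + 7*t^2 + 12*t) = (t - 4)*(t + 4)*(t^2 + 3*t) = (t - 4)*(t + 3)*(t + 4)*(t)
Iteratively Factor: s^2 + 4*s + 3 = (s + 3)*(s + 1)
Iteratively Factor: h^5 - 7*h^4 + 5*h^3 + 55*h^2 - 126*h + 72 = (h + 3)*(h^4 - 10*h^3 + 35*h^2 - 50*h + 24) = (h - 4)*(h + 3)*(h^3 - 6*h^2 + 11*h - 6) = (h - 4)*(h - 1)*(h + 3)*(h^2 - 5*h + 6) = (h - 4)*(h - 2)*(h - 1)*(h + 3)*(h - 3)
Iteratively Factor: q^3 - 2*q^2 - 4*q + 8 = (q + 2)*(q^2 - 4*q + 4) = (q - 2)*(q + 2)*(q - 2)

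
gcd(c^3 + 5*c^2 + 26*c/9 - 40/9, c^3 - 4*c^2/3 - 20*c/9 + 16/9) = c - 2/3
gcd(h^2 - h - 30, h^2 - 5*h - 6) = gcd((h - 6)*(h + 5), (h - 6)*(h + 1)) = h - 6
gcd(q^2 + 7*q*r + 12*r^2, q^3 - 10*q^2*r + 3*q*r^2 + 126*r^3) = q + 3*r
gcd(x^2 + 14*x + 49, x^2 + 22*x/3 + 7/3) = x + 7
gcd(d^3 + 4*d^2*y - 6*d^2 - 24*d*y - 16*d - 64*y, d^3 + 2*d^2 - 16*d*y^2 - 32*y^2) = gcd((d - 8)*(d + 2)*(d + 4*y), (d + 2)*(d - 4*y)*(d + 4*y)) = d^2 + 4*d*y + 2*d + 8*y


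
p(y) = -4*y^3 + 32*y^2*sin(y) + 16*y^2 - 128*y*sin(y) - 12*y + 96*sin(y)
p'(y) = 32*y^2*cos(y) - 12*y^2 + 64*y*sin(y) - 128*y*cos(y) + 32*y - 128*sin(y) + 96*cos(y) - 12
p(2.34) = -12.06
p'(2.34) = 32.49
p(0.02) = 1.64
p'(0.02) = 79.54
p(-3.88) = 1244.25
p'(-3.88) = -1364.67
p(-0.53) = -75.92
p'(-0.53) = 198.64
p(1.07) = -3.21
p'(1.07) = -45.79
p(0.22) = 13.23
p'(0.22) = 37.31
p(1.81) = -22.99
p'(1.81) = 2.10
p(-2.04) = -312.28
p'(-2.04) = -118.30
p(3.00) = 0.00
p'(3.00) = -14.97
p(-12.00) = 12708.22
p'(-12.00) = 2660.88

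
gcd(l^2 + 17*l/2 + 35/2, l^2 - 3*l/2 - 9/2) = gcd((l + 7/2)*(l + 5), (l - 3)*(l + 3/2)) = 1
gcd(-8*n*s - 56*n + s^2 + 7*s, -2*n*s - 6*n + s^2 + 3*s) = 1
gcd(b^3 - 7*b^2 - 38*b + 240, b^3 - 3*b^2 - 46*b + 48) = b^2 - 2*b - 48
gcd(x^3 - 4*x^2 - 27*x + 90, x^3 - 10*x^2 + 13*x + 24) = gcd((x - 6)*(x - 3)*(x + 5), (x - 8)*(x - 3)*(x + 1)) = x - 3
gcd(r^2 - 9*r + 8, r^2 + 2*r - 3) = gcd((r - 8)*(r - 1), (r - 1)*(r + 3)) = r - 1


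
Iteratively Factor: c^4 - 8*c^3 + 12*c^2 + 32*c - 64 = (c + 2)*(c^3 - 10*c^2 + 32*c - 32) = (c - 4)*(c + 2)*(c^2 - 6*c + 8) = (c - 4)*(c - 2)*(c + 2)*(c - 4)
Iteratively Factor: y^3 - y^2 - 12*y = (y - 4)*(y^2 + 3*y) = y*(y - 4)*(y + 3)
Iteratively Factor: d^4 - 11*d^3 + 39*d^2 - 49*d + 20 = (d - 5)*(d^3 - 6*d^2 + 9*d - 4) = (d - 5)*(d - 4)*(d^2 - 2*d + 1) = (d - 5)*(d - 4)*(d - 1)*(d - 1)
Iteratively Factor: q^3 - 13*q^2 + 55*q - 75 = (q - 5)*(q^2 - 8*q + 15) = (q - 5)*(q - 3)*(q - 5)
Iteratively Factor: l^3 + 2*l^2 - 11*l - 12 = (l + 4)*(l^2 - 2*l - 3) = (l - 3)*(l + 4)*(l + 1)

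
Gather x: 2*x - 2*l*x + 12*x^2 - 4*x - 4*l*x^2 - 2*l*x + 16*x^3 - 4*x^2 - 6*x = 16*x^3 + x^2*(8 - 4*l) + x*(-4*l - 8)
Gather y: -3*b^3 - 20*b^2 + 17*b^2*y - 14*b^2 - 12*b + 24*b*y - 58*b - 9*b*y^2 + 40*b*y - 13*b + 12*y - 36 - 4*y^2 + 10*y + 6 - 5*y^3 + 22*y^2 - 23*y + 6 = -3*b^3 - 34*b^2 - 83*b - 5*y^3 + y^2*(18 - 9*b) + y*(17*b^2 + 64*b - 1) - 24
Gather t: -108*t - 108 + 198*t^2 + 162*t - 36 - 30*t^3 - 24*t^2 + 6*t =-30*t^3 + 174*t^2 + 60*t - 144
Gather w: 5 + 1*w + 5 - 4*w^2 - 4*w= -4*w^2 - 3*w + 10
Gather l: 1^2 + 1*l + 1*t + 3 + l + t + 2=2*l + 2*t + 6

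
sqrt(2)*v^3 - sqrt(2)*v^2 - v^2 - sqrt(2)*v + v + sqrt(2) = (v - 1)*(v - sqrt(2))*(sqrt(2)*v + 1)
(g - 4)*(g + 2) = g^2 - 2*g - 8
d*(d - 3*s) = d^2 - 3*d*s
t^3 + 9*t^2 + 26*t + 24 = (t + 2)*(t + 3)*(t + 4)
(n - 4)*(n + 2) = n^2 - 2*n - 8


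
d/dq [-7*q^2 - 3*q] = -14*q - 3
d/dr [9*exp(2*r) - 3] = 18*exp(2*r)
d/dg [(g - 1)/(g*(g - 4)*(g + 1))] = 2*(-g^3 + 3*g^2 - 3*g - 2)/(g^2*(g^4 - 6*g^3 + g^2 + 24*g + 16))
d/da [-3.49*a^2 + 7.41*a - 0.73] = 7.41 - 6.98*a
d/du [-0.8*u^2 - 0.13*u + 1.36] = -1.6*u - 0.13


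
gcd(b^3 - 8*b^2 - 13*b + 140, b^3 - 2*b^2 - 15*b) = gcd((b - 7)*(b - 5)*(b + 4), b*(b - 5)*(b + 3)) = b - 5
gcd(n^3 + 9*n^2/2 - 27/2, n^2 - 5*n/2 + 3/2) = n - 3/2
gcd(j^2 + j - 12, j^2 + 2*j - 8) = j + 4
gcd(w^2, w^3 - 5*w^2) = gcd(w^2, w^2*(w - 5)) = w^2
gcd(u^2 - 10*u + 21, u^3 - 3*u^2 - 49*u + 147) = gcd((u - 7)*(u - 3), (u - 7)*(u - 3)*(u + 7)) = u^2 - 10*u + 21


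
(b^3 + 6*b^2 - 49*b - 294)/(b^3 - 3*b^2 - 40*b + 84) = (b + 7)/(b - 2)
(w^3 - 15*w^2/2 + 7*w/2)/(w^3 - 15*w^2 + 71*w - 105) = w*(2*w - 1)/(2*(w^2 - 8*w + 15))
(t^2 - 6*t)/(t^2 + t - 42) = t/(t + 7)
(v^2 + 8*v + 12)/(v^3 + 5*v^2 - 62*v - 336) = (v + 2)/(v^2 - v - 56)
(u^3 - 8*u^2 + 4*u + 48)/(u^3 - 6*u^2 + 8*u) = (u^2 - 4*u - 12)/(u*(u - 2))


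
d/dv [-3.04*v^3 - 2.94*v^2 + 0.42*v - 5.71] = -9.12*v^2 - 5.88*v + 0.42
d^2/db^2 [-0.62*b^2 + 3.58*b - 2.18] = -1.24000000000000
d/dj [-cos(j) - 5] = sin(j)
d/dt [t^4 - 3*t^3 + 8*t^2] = t*(4*t^2 - 9*t + 16)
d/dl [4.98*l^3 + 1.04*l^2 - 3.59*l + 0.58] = 14.94*l^2 + 2.08*l - 3.59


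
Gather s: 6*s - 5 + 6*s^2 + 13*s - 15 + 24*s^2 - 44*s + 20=30*s^2 - 25*s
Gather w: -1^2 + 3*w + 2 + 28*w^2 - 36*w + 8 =28*w^2 - 33*w + 9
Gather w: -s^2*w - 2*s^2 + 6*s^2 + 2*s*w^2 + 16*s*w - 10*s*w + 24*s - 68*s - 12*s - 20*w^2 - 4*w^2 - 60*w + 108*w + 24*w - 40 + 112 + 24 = 4*s^2 - 56*s + w^2*(2*s - 24) + w*(-s^2 + 6*s + 72) + 96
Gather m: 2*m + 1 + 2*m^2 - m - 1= 2*m^2 + m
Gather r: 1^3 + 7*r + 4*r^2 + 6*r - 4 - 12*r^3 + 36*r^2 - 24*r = -12*r^3 + 40*r^2 - 11*r - 3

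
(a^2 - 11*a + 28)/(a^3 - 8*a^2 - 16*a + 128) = (a - 7)/(a^2 - 4*a - 32)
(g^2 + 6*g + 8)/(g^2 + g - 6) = (g^2 + 6*g + 8)/(g^2 + g - 6)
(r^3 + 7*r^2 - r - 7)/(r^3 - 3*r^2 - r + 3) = (r + 7)/(r - 3)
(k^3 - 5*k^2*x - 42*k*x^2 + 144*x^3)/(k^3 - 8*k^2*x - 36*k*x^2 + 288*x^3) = (-k + 3*x)/(-k + 6*x)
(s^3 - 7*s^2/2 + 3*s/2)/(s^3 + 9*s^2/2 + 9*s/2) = (2*s^2 - 7*s + 3)/(2*s^2 + 9*s + 9)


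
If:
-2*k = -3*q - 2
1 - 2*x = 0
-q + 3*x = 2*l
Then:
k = 3*q/2 + 1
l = 3/4 - q/2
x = 1/2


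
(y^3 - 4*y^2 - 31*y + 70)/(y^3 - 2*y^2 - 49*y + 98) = (y + 5)/(y + 7)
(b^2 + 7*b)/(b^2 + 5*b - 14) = b/(b - 2)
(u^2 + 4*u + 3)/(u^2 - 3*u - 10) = (u^2 + 4*u + 3)/(u^2 - 3*u - 10)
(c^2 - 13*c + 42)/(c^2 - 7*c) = (c - 6)/c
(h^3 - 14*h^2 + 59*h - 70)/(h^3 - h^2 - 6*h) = (-h^3 + 14*h^2 - 59*h + 70)/(h*(-h^2 + h + 6))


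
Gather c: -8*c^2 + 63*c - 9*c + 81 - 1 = -8*c^2 + 54*c + 80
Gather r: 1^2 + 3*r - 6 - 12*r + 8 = 3 - 9*r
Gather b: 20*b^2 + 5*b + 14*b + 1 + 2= 20*b^2 + 19*b + 3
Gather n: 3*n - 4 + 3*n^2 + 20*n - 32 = 3*n^2 + 23*n - 36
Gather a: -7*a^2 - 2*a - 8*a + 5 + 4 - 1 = -7*a^2 - 10*a + 8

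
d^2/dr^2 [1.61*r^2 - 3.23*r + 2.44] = 3.22000000000000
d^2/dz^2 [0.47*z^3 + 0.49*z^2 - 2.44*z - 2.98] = 2.82*z + 0.98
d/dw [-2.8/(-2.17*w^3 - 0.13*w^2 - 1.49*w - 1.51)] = (-18.228*w^2 - 0.728*w - 4.172)/(2.17*w^3 + 0.13*w^2 + 1.49*w + 1.51)^2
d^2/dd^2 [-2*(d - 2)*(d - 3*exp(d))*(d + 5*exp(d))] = -4*d^2*exp(d) + 120*d*exp(2*d) - 8*d*exp(d) - 12*d - 120*exp(2*d) + 8*exp(d) + 8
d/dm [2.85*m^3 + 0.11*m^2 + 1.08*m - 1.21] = 8.55*m^2 + 0.22*m + 1.08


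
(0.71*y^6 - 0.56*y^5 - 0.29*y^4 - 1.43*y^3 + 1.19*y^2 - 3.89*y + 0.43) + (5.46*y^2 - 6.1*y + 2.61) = 0.71*y^6 - 0.56*y^5 - 0.29*y^4 - 1.43*y^3 + 6.65*y^2 - 9.99*y + 3.04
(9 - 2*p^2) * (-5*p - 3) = 10*p^3 + 6*p^2 - 45*p - 27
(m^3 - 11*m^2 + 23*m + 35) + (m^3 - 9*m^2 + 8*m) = 2*m^3 - 20*m^2 + 31*m + 35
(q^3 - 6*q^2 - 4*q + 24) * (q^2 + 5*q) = q^5 - q^4 - 34*q^3 + 4*q^2 + 120*q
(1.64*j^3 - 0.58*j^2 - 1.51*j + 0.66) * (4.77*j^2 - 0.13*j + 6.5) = 7.8228*j^5 - 2.9798*j^4 + 3.5327*j^3 - 0.4255*j^2 - 9.9008*j + 4.29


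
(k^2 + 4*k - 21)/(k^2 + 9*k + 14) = (k - 3)/(k + 2)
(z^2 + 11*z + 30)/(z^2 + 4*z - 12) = (z + 5)/(z - 2)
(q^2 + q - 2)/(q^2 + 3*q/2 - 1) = 2*(q - 1)/(2*q - 1)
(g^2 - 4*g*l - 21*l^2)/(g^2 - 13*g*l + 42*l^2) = (g + 3*l)/(g - 6*l)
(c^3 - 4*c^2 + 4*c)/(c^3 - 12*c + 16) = c/(c + 4)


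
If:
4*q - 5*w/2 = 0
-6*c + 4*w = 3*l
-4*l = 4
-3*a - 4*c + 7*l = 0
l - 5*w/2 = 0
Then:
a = -119/45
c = 7/30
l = -1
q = -1/4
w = -2/5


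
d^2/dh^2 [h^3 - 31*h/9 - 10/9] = 6*h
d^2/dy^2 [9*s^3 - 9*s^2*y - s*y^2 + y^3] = -2*s + 6*y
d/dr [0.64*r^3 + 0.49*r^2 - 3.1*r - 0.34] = 1.92*r^2 + 0.98*r - 3.1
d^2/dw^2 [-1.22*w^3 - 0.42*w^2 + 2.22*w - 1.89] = -7.32*w - 0.84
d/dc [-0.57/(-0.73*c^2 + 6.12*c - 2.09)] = (3.4884 - 0.8322*c)/(0.73*c^2 - 6.12*c + 2.09)^2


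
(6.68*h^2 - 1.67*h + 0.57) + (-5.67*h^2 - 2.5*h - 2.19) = 1.01*h^2 - 4.17*h - 1.62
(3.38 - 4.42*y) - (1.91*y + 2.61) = 0.77 - 6.33*y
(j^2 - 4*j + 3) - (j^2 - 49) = 52 - 4*j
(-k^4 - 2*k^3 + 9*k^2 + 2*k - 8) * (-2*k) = 2*k^5 + 4*k^4 - 18*k^3 - 4*k^2 + 16*k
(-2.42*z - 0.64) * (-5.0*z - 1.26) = 12.1*z^2 + 6.2492*z + 0.8064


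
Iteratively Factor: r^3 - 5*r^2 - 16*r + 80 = (r + 4)*(r^2 - 9*r + 20) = (r - 5)*(r + 4)*(r - 4)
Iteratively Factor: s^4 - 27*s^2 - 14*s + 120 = (s + 4)*(s^3 - 4*s^2 - 11*s + 30) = (s + 3)*(s + 4)*(s^2 - 7*s + 10) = (s - 5)*(s + 3)*(s + 4)*(s - 2)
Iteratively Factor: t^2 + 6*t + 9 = (t + 3)*(t + 3)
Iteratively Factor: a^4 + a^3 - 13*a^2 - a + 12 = (a + 4)*(a^3 - 3*a^2 - a + 3) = (a - 3)*(a + 4)*(a^2 - 1) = (a - 3)*(a + 1)*(a + 4)*(a - 1)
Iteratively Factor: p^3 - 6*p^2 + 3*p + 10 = (p - 2)*(p^2 - 4*p - 5) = (p - 2)*(p + 1)*(p - 5)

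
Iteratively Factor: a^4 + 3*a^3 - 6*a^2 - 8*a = (a + 1)*(a^3 + 2*a^2 - 8*a) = (a + 1)*(a + 4)*(a^2 - 2*a) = (a - 2)*(a + 1)*(a + 4)*(a)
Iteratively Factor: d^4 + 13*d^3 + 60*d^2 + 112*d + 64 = (d + 4)*(d^3 + 9*d^2 + 24*d + 16) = (d + 1)*(d + 4)*(d^2 + 8*d + 16) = (d + 1)*(d + 4)^2*(d + 4)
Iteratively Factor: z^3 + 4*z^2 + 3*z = (z + 3)*(z^2 + z) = (z + 1)*(z + 3)*(z)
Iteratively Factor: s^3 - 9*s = (s + 3)*(s^2 - 3*s) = s*(s + 3)*(s - 3)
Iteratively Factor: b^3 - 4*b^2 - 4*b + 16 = (b - 2)*(b^2 - 2*b - 8) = (b - 4)*(b - 2)*(b + 2)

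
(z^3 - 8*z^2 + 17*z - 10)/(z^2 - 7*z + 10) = z - 1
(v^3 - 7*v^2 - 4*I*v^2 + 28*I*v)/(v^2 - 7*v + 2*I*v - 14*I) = v*(v - 4*I)/(v + 2*I)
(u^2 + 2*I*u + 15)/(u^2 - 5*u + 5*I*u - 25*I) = (u - 3*I)/(u - 5)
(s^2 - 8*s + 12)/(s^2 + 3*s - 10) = (s - 6)/(s + 5)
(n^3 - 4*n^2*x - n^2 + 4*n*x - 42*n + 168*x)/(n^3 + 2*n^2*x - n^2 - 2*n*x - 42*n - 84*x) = (n - 4*x)/(n + 2*x)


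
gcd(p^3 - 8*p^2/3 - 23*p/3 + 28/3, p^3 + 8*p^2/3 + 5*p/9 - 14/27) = p + 7/3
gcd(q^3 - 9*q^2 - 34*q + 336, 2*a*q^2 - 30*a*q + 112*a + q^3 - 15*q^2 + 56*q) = q^2 - 15*q + 56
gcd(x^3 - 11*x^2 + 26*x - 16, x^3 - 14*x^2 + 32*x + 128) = x - 8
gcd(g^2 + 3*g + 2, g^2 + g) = g + 1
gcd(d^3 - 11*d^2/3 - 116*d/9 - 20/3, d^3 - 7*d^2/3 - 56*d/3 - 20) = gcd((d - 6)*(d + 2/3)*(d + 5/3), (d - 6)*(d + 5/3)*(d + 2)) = d^2 - 13*d/3 - 10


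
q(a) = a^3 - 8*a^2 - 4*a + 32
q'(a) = 3*a^2 - 16*a - 4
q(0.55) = 27.55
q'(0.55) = -11.89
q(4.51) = -57.03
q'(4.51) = -15.14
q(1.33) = 14.88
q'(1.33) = -19.97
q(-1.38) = 19.66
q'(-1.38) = 23.79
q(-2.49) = -23.08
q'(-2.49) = 54.44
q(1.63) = 8.56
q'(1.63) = -22.11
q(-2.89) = -47.39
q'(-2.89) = 67.30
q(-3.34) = -81.14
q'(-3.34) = 82.91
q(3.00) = -25.00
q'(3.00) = -25.00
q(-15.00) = -5083.00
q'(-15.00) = 911.00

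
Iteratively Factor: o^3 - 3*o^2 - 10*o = (o + 2)*(o^2 - 5*o) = o*(o + 2)*(o - 5)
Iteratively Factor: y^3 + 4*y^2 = (y + 4)*(y^2) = y*(y + 4)*(y)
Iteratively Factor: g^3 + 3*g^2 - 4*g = (g + 4)*(g^2 - g) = g*(g + 4)*(g - 1)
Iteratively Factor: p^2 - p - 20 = (p - 5)*(p + 4)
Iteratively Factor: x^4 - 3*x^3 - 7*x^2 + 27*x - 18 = (x - 2)*(x^3 - x^2 - 9*x + 9) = (x - 3)*(x - 2)*(x^2 + 2*x - 3) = (x - 3)*(x - 2)*(x + 3)*(x - 1)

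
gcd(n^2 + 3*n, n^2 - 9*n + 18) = 1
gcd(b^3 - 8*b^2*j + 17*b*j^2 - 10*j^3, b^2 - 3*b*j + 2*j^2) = b^2 - 3*b*j + 2*j^2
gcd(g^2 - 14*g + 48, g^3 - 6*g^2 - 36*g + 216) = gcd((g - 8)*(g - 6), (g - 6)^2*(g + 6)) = g - 6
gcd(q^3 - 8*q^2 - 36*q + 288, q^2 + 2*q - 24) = q + 6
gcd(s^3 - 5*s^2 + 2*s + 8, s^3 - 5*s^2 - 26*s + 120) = s - 4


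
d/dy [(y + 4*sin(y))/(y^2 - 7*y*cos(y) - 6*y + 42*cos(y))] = ((y + 4*sin(y))*(-7*y*sin(y) - 2*y + 42*sin(y) + 7*cos(y) + 6) + (4*cos(y) + 1)*(y^2 - 7*y*cos(y) - 6*y + 42*cos(y)))/((y - 6)^2*(y - 7*cos(y))^2)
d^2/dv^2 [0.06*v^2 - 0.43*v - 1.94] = 0.120000000000000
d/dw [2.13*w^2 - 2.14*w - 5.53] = 4.26*w - 2.14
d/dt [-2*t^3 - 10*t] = -6*t^2 - 10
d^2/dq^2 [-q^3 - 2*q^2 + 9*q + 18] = -6*q - 4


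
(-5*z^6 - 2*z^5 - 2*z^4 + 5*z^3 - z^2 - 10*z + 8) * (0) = 0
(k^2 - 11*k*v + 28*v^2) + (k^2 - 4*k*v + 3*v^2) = 2*k^2 - 15*k*v + 31*v^2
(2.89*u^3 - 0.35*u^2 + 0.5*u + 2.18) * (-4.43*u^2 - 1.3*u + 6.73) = -12.8027*u^5 - 2.2065*u^4 + 17.6897*u^3 - 12.6629*u^2 + 0.531*u + 14.6714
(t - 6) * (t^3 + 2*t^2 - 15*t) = t^4 - 4*t^3 - 27*t^2 + 90*t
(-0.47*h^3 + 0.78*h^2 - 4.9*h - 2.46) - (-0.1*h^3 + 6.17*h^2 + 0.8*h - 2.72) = -0.37*h^3 - 5.39*h^2 - 5.7*h + 0.26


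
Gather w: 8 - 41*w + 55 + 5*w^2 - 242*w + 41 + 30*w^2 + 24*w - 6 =35*w^2 - 259*w + 98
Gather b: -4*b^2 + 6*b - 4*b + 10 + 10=-4*b^2 + 2*b + 20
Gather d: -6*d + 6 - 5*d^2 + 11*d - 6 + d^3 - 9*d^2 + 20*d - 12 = d^3 - 14*d^2 + 25*d - 12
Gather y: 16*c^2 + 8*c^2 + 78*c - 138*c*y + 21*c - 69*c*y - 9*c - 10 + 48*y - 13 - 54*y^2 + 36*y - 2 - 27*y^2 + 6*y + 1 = 24*c^2 + 90*c - 81*y^2 + y*(90 - 207*c) - 24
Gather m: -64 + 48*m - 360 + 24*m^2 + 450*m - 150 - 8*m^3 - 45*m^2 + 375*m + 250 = -8*m^3 - 21*m^2 + 873*m - 324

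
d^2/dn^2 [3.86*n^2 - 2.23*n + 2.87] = 7.72000000000000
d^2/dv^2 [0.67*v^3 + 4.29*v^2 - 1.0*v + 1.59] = 4.02*v + 8.58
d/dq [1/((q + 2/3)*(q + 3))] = 3*(-6*q - 11)/(9*q^4 + 66*q^3 + 157*q^2 + 132*q + 36)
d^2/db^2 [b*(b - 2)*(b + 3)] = 6*b + 2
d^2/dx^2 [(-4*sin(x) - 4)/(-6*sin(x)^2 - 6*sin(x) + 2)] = 2*(-9*sin(x)^5 - 27*sin(x)^4 - 27*sin(x)^3 + 30*sin(x)^2 + 68*sin(x) + 30)/(3*sin(x)^2 + 3*sin(x) - 1)^3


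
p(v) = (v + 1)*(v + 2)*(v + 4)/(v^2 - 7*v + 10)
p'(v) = (7 - 2*v)*(v + 1)*(v + 2)*(v + 4)/(v^2 - 7*v + 10)^2 + (v + 1)*(v + 2)/(v^2 - 7*v + 10) + (v + 1)*(v + 4)/(v^2 - 7*v + 10) + (v + 2)*(v + 4)/(v^2 - 7*v + 10) = (v^4 - 14*v^3 - 33*v^2 + 124*v + 196)/(v^4 - 14*v^3 + 69*v^2 - 140*v + 100)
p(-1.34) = -0.03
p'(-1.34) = 0.02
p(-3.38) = 0.05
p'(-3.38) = 0.03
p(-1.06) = -0.01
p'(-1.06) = 0.13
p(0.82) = 5.02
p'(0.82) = 11.03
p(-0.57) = 0.15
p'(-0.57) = 0.57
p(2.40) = -92.06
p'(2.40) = 132.36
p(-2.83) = 0.05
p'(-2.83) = -0.03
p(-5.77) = -0.38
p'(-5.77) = 0.31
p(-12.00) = -3.70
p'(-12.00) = 0.69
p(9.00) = 51.07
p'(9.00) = -6.39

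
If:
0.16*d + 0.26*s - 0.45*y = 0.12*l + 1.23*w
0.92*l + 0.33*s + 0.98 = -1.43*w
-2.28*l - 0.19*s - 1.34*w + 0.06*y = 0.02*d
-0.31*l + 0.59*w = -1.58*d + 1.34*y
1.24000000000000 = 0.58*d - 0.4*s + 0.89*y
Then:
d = 0.42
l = 0.47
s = -2.12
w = -0.50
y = 0.17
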